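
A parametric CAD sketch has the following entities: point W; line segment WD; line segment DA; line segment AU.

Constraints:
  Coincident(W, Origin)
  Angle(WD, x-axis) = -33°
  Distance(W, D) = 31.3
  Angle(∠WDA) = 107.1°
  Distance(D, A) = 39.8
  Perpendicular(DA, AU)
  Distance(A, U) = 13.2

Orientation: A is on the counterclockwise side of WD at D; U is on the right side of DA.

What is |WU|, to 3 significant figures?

65.3

∠WDA = 107.1°, so DA runs at -33.0° + (180° − 107.1°) = 39.9° from the x-axis; with |DA| = 39.8, A = D + 39.8·(cos 39.9°, sin 39.9°) = (56.8, 8.48). DA is perpendicular to AU; with |AU| = 13.2 on the right of DA, U = A + 13.2·(0.641, -0.767) = (65.3, -1.64). Then |WU| = |U − W| = 65.3.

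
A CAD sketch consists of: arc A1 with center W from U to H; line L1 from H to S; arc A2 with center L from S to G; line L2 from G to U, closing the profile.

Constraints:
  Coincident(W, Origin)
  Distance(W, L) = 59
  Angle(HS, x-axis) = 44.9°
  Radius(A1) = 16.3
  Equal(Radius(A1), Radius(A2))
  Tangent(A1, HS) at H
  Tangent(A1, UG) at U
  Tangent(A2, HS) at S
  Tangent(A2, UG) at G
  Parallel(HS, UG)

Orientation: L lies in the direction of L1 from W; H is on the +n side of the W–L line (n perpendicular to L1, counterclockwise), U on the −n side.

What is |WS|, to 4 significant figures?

61.21

The slot axis is L1's direction at 44.9°, so u = (cos 44.9°, sin 44.9°) = (0.7083, 0.7059) and n = (−sin 44.9°, cos 44.9°) = (-0.7059, 0.7083). W is at the origin and L lies 59.0 along u from W, so L = 59.0·u = (41.79, 41.65). Tangency of A1 to both parallel lines with radius 16.3 puts H and U at W ± 16.3·n: H = (-11.51, 11.55), U = (11.51, -11.55). Equal radii place S and G the same way about L: S = L + 16.3·n = (30.29, 53.19), G = L − 16.3·n = (53.30, 30.10). Then |WS| = |S − W| = 61.21.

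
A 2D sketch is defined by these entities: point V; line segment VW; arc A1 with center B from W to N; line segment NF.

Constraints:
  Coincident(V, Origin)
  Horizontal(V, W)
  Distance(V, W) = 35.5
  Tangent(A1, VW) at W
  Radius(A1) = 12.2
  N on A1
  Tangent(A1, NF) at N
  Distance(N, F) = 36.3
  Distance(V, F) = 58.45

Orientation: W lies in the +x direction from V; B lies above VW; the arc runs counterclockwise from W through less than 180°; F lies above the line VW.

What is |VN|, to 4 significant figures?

49.65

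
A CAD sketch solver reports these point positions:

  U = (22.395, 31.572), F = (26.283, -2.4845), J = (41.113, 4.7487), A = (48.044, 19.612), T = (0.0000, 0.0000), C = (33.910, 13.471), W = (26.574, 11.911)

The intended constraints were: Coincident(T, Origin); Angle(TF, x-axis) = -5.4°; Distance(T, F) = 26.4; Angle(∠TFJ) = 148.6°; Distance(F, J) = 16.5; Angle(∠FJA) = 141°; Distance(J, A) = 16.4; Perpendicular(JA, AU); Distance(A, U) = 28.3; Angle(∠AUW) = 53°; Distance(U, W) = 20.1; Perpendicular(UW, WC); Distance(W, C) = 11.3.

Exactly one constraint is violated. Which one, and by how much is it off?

Distance(W, C) = 11.3 — off by 3.80.

T = (0.00, 0.00) ✓; TF at -5.400° ✓; |TF| = 26.40 ✓; ∠TFJ = 148.6° ✓; |FJ| = 16.50 ✓; ∠FJA = 141.0° ✓; |JA| = 16.40 ✓; ∠(JA, AU) = 90.00° ✓; |AU| = 28.30 ✓; ∠AUW = 53.00° ✓; |UW| = 20.10 ✓; ∠(UW, WC) = 90.01° ✓; |WC| = 7.500 ✗.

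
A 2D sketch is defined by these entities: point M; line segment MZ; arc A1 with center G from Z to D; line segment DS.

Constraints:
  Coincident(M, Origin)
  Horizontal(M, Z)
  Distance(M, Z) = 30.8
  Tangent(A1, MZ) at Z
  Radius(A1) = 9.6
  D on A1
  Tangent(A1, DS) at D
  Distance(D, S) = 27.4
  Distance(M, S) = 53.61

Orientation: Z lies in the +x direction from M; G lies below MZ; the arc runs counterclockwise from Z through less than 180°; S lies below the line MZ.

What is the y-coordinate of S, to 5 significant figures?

-37.695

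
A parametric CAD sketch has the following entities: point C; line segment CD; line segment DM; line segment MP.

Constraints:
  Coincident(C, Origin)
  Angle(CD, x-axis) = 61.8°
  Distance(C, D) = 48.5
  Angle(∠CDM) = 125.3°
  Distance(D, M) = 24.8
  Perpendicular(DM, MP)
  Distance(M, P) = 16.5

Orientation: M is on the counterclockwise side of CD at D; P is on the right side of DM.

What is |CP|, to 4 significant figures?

77.04

C is at the origin; CD runs at 61.8° with length 48.5, so D = 48.5·(cos 61.8°, sin 61.8°) = (22.92, 42.74). ∠CDM = 125.3°, so DM runs at 61.8° + (180° − 125.3°) = 116.5° from the x-axis; with |DM| = 24.8, M = D + 24.8·(cos 116.5°, sin 116.5°) = (11.85, 64.94). DM ⟂ MP; with |MP| = 16.5 on the right of DM, P = M + 16.5·(0.8949, 0.4462) = (26.62, 72.30). Then |CP| = |P − C| = 77.04.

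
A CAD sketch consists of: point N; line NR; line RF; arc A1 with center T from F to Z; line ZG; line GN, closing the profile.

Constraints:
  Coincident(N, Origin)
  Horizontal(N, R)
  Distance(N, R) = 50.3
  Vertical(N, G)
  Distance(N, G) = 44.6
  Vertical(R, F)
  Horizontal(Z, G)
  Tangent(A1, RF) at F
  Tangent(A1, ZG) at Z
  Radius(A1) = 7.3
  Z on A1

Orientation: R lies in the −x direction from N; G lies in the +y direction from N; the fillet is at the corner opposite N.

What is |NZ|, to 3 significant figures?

62.0

N is at the origin; N and R share the same y with |NR| = 50.3 and R on the −x side, so R = (-50.3, 0.00). N and G share the same x with |NG| = 44.6 and G on the +y side, so G = (0.00, 44.6). The virtual corner opposite N is at (-50.3, 44.6). A1 meets RF tangentially, so TF is at right angles to RF and the tangent condition forces TZ to be normal to ZG, with radius 7.3, so the center T sits 7.3 in from both sides at T = (-43.0, 37.3). That places the tangent points at F = (-50.3, 37.3) on RF and Z = (-43.0, 44.6) on ZG. Then |NZ| = |Z − N| = 62.0.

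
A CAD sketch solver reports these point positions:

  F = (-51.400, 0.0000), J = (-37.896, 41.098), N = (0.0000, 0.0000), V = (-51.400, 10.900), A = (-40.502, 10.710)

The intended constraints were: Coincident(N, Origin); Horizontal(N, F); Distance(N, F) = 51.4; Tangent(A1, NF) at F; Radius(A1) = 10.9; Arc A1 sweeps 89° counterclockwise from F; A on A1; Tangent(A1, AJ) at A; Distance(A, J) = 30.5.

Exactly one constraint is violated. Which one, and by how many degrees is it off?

Tangent(A1, AJ) at A — off by 3.90°.

N = (0.00, 0.00) ✓; N.y = 0.00, F.y = 0.00 ✓; |NF| = 51.40 ✓; ∠(VF, FN) = 90.00° ✓; |VF| = 10.90 ✓; bearing(V→A) − bearing(V→F) = 89.00° ✓; |VA| = 10.90 ✓; ∠(VA, AJ) = 93.90° ✗; |AJ| = 30.50 ✓.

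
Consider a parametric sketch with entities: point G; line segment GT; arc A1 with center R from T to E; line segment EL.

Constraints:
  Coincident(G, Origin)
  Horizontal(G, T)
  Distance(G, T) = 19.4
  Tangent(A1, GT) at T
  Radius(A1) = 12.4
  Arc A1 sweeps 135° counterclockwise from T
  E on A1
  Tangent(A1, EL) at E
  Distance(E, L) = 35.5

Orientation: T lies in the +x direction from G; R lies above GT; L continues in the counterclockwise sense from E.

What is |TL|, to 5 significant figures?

49.069

On A1, T sits at bearing -90° from R; a 135° counterclockwise sweep puts E at bearing 45°, so E = R + 12.4·(cos 45°, sin 45°) = (28.168, 21.168). The tangent condition forces RE to be normal to EL, so EL runs along (−sin 45°, cos 45°); with |EL| = 35.5, L = (3.0658, 46.270). Then |TL| = |L − T| = 49.069.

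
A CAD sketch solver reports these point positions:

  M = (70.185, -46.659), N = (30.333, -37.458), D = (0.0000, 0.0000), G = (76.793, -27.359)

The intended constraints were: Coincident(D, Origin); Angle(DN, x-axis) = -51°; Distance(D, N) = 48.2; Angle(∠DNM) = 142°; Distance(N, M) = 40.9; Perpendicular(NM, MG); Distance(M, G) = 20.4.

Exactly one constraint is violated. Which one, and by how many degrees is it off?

Perpendicular(NM, MG) — off by 5.90°.

D = (0.00, 0.00) ✓; DN at -51.00° ✓; |DN| = 48.20 ✓; ∠DNM = 142.0° ✓; |NM| = 40.90 ✓; ∠(NM, MG) = 84.10° ✗; |MG| = 20.40 ✓.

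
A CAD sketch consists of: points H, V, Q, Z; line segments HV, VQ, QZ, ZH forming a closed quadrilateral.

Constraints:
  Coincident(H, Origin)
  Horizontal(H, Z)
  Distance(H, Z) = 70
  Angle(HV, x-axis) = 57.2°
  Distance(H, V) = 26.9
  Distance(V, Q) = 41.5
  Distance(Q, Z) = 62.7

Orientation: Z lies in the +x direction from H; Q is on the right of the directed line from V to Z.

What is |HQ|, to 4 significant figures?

21.23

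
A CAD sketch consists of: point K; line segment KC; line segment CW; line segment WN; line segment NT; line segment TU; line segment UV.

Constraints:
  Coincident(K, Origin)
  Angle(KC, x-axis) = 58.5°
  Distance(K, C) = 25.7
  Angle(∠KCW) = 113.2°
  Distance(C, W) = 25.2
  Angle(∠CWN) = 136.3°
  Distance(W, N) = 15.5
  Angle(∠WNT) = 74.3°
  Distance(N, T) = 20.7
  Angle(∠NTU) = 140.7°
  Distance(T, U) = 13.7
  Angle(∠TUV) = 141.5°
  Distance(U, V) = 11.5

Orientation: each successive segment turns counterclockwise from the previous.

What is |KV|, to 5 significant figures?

14.838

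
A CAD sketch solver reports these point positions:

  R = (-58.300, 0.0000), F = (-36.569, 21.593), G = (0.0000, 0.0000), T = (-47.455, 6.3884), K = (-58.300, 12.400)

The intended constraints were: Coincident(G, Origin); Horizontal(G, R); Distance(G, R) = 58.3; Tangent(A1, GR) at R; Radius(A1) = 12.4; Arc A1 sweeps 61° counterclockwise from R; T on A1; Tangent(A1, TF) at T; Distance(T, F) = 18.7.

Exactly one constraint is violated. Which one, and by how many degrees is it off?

Tangent(A1, TF) at T — off by 6.60°.

G = (0.00, 0.00) ✓; G.y = 0.00, R.y = 0.00 ✓; |GR| = 58.30 ✓; ∠(KR, RG) = 90.00° ✓; |KR| = 12.40 ✓; bearing(K→T) − bearing(K→R) = 61.00° ✓; |KT| = 12.40 ✓; ∠(KT, TF) = 96.60° ✗; |TF| = 18.70 ✓.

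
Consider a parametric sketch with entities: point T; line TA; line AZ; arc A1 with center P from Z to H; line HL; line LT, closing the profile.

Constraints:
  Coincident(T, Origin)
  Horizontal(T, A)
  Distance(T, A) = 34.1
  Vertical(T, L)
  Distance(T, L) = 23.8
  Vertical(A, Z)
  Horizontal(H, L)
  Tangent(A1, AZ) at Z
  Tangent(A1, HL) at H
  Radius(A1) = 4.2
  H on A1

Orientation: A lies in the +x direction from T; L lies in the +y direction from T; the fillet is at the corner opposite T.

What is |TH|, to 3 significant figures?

38.2

T is at the origin; T and A share the same y with |TA| = 34.1 and A on the +x side, so A = (34.1, 0.00). T and L share the same x with |TL| = 23.8 and L on the +y side, so L = (0.00, 23.8). The virtual corner opposite T is at (34.1, 23.8). A1 meets AZ tangentially, so PZ is at right angles to AZ and the tangent condition forces PH to be normal to HL, with radius 4.2, so the center P sits 4.2 in from both sides at P = (29.9, 19.6). That places the tangent points at Z = (34.1, 19.6) on AZ and H = (29.9, 23.8) on HL. Then |TH| = |H − T| = 38.2.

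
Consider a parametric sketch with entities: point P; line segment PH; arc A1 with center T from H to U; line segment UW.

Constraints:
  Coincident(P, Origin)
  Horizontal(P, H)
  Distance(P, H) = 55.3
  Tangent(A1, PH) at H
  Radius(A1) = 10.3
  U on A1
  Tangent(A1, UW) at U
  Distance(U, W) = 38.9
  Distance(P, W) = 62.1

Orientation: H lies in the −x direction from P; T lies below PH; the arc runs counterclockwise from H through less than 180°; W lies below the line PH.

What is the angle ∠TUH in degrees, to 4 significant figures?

26.40°

P is at the origin; PH is horizontal with |PH| = 55.3 and H on the −x side, so H = (-55.30, 0.000). The tangent condition forces TH to be normal to PH, so T = H + (0, -10.3) = (-55.30, -10.30). Since TU ⟂ UW (tangency), |TW| = √(10.3² + 38.9²) = 40.24 regardless of where U sits on A1. So W lies on both circle(P, 62.1) and circle(T, 40.24); the below-PH intersection is W = (-39.99, -47.51). U is the foot of the tangent from W: U = (-63.50, -16.53).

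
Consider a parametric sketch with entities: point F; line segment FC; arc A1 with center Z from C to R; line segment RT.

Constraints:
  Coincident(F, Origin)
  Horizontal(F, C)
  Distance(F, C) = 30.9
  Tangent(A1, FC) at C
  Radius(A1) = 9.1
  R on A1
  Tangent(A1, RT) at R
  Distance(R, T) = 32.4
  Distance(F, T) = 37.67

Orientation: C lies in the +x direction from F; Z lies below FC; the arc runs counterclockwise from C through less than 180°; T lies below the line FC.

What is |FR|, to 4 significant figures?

23.15

Checks: ∠(ZC, CF) = 90.00° ✓; |ZC| = 9.100 ✓; |ZR| = 9.100 ✓; ∠(ZR, RT) = 90.00° ✓; |RT| = 32.40 ✓; |FT| = 37.67 ✓.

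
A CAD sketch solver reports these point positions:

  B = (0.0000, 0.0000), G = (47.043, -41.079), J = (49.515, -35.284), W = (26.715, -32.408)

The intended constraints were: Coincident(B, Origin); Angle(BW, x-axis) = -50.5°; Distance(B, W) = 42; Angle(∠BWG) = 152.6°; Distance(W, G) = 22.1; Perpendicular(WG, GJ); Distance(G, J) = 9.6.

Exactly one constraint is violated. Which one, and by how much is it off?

Distance(G, J) = 9.6 — off by 3.30.

B = (0.00, 0.00) ✓; BW at -50.50° ✓; |BW| = 42.00 ✓; ∠BWG = 152.6° ✓; |WG| = 22.10 ✓; ∠(WG, GJ) = 90.00° ✓; |GJ| = 6.300 ✗.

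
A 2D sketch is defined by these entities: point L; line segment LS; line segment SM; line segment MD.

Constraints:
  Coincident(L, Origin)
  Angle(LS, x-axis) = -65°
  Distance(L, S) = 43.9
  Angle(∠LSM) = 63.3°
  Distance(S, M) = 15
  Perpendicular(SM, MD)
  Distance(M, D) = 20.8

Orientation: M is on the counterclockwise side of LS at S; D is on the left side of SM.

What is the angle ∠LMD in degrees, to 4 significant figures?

6.870°

∠LSM = 63.3°, so SM runs at -65.0° + (180° − 63.3°) = 51.70° from the x-axis; with |SM| = 15.0, M = S + 15.0·(cos 51.70°, sin 51.70°) = (27.85, -28.02). SM is perpendicular to MD; with |MD| = 20.8 on the left of SM, D = M + 20.8·(-0.7848, 0.6198) = (11.53, -15.12). Then cos ∠LMD = ML·MD / (|ML||MD|), giving 6.870°.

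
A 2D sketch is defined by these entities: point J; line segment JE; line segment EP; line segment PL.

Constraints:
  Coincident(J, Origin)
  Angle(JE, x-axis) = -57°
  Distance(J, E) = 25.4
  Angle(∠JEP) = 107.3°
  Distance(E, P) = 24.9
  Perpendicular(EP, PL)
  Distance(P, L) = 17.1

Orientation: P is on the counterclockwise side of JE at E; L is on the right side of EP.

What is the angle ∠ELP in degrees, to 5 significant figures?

55.521°

∠JEP = 107.3°, so EP runs at -57.0° + (180° − 107.3°) = 15.700° from the x-axis; with |EP| = 24.9, P = E + 24.9·(cos 15.700°, sin 15.700°) = (37.805, -14.564). EP is perpendicular to PL; with |PL| = 17.1 on the right of EP, L = P + 17.1·(0.27060, -0.96269) = (42.432, -31.026). Then cos ∠ELP = LE·LP / (|LE||LP|), giving 55.521°.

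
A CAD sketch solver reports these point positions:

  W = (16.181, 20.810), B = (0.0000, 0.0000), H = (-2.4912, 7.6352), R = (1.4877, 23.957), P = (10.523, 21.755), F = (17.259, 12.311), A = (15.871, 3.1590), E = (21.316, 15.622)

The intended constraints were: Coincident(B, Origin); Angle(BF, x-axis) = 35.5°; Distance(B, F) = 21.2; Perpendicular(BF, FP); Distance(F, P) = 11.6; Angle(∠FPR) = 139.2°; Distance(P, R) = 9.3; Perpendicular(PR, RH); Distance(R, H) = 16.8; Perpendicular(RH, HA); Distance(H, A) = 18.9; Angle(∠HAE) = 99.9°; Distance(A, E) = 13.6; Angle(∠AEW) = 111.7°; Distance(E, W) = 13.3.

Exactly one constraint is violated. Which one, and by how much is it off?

Distance(E, W) = 13.3 — off by 6.00.

B = (0.00, 0.00) ✓; BF at 35.50° ✓; |BF| = 21.20 ✓; ∠(BF, FP) = 90.00° ✓; |FP| = 11.60 ✓; ∠FPR = 139.2° ✓; |PR| = 9.300 ✓; ∠(PR, RH) = 90.00° ✓; |RH| = 16.80 ✓; ∠(RH, HA) = 90.00° ✓; |HA| = 18.90 ✓; ∠HAE = 99.90° ✓; |AE| = 13.60 ✓; ∠AEW = 111.7° ✓; |EW| = 7.300 ✗.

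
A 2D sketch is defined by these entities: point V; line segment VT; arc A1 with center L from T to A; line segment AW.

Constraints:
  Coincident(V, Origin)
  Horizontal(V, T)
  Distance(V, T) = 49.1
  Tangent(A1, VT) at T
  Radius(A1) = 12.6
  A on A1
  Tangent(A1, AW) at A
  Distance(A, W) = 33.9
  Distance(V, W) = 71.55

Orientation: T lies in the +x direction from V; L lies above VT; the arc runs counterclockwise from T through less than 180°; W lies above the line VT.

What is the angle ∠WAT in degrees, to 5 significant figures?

127.51°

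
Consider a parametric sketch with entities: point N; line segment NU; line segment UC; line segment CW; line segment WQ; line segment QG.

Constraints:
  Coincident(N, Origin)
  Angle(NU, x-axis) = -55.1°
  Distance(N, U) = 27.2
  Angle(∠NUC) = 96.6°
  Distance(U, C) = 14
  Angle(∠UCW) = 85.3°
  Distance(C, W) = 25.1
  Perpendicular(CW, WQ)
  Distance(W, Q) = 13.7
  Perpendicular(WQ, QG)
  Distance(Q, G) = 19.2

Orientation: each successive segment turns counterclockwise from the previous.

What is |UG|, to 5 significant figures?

4.7596

N is at the origin; NU runs at -55.1° with length 27.2, so U = (15.562, -22.308). ∠NUC = 96.6° gives UC at 28.300° from the x-axis; with |UC| = 14.0, C = (27.889, -15.671). ∠UCW = 85.3° gives CW at 123.00° from the x-axis; with |CW| = 25.1, W = (14.219, 5.3797). CW is perpendicular to WQ, so WQ runs at -147.00°; with |WQ| = 13.7, Q = (2.7288, -2.0818). WQ ⟂ QG, so QG runs at -57.000°; with |QG| = 19.2, G = (13.186, -18.184). Then |UG| = |G − U| = 4.7596.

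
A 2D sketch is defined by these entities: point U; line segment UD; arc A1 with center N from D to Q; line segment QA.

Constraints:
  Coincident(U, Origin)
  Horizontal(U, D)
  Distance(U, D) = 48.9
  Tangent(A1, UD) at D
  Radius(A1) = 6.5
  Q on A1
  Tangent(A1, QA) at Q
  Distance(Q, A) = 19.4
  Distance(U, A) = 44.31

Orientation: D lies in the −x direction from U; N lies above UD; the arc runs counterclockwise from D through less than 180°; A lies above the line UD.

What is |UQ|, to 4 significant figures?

42.90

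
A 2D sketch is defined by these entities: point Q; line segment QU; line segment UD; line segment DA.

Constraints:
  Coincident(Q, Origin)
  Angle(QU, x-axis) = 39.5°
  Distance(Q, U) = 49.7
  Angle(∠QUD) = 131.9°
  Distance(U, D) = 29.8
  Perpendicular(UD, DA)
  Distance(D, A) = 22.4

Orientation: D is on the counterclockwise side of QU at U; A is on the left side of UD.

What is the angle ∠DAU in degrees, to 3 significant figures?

53.1°

Q is at the origin; QU runs at 39.5° with length 49.7, so U = 49.7·(cos 39.5°, sin 39.5°) = (38.3, 31.6). ∠QUD = 131.9°, so UD runs at 39.5° + (180° − 131.9°) = 87.6° from the x-axis; with |UD| = 29.8, D = U + 29.8·(cos 87.6°, sin 87.6°) = (39.6, 61.4). The perpendicularity gives DA at right angles to UD; with |DA| = 22.4 on the left of UD, A = D + 22.4·(-0.999, 0.0419) = (17.2, 62.3). Then cos ∠DAU = AD·AU / (|AD||AU|), giving 53.1°.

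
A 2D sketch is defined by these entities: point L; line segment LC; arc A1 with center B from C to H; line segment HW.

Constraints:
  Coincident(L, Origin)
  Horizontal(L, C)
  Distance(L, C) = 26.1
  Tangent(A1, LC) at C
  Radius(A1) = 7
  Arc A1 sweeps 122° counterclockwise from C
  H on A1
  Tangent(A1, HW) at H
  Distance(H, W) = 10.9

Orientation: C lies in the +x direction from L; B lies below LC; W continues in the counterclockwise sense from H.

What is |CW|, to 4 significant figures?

19.95

On A1, C sits at bearing 90° from B; a 122° counterclockwise sweep puts H at bearing 212°, so H = B + 7.0·(cos 212°, sin 212°) = (20.16, -10.71). A1 meets HW tangentially, so BH is at right angles to HW, so HW runs along (−sin 212°, cos 212°); with |HW| = 10.9, W = (25.94, -19.95). Then |CW| = |W − C| = 19.95.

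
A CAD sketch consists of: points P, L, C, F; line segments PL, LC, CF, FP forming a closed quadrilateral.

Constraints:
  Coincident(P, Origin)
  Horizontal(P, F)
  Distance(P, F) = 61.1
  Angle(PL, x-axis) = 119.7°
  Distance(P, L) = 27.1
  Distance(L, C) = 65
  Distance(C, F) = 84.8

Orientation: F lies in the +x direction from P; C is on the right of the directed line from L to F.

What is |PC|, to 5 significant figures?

43.411

Checks: P = (0.00, 0.00) ✓; |LC| = 65.00 ✓; |CF| = 84.80 ✓.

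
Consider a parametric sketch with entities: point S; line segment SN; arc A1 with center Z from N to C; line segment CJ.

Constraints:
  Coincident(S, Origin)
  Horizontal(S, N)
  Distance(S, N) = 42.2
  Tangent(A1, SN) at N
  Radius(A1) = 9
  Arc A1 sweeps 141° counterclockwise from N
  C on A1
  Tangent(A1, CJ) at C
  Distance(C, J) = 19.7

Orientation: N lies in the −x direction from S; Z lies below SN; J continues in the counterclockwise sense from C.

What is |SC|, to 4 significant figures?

50.47

S is at the origin; SN is horizontal with |SN| = 42.2 and N on the −x side, so N = (-42.20, 0.000). A1 meets SN tangentially, so ZN is at right angles to SN, so Z = N + (0, -9) = (-42.20, -9.000). On A1, N sits at bearing 90° from Z; a 141° counterclockwise sweep puts C at bearing 231°, so C = Z + 9.0·(cos 231°, sin 231°) = (-47.86, -15.99). Then |SC| = |C − S| = 50.47.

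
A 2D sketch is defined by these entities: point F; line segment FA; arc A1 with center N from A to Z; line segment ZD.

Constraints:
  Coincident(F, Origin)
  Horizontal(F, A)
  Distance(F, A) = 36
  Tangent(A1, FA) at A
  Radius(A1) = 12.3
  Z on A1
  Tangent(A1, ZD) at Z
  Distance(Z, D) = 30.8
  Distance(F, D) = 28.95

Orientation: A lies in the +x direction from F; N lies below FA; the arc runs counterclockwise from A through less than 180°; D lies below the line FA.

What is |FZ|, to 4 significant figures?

26.91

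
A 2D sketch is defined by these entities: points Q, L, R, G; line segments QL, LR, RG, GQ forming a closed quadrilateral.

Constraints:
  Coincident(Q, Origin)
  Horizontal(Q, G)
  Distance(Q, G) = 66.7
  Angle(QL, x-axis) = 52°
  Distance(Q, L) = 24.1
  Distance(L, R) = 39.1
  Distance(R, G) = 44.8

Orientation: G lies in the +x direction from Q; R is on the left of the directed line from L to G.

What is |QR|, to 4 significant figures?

62.41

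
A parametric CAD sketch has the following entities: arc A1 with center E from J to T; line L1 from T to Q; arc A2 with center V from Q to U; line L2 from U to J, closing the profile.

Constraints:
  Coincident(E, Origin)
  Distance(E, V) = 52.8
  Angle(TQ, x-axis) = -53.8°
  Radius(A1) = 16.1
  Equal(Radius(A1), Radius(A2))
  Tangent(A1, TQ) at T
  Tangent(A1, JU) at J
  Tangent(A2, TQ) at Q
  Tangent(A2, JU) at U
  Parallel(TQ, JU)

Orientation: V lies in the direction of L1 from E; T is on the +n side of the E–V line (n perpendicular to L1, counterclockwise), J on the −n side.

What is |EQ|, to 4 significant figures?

55.20

The slot axis is L1's direction at -53.8°, so u = (cos -53.8°, sin -53.8°) = (0.5906, -0.8070) and n = (−sin -53.8°, cos -53.8°) = (0.8070, 0.5906). E is at the origin and V lies 52.8 along u from E, so V = 52.8·u = (31.18, -42.61). Tangency of A1 to both parallel lines with radius 16.1 puts T and J at E ± 16.1·n: T = (12.99, 9.509), J = (-12.99, -9.509). Equal radii place Q and U the same way about V: Q = V + 16.1·n = (44.18, -33.10), U = V − 16.1·n = (18.19, -52.12). Then |EQ| = |Q − E| = 55.20.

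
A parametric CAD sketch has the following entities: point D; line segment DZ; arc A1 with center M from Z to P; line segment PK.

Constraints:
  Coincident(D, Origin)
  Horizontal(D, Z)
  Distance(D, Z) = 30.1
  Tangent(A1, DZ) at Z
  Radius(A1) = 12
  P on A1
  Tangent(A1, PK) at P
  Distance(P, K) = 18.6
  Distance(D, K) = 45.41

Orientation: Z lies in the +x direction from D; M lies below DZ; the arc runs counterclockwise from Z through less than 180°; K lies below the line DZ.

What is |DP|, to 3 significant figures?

27.2

Checks: |MP| = 12.00 ✓; ∠(MP, PK) = 90.00° ✓; |PK| = 18.60 ✓; |DK| = 45.41 ✓.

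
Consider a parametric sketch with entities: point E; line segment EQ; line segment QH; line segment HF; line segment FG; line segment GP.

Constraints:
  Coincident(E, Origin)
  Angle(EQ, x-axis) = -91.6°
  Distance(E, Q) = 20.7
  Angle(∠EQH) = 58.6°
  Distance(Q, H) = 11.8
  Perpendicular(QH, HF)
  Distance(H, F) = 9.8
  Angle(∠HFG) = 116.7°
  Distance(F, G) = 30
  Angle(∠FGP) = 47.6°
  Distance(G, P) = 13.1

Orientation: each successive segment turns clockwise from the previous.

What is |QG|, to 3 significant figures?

27.7

The perpendicularity gives HF at right angles to QH, so HF runs at 57.0°; with |HF| = 9.8, F = (-5.14, -6.05). ∠HFG = 116.7° gives FG at -6.30° from the x-axis; with |FG| = 30.0, G = (24.7, -9.34). Then |QG| = |G − Q| = 27.7.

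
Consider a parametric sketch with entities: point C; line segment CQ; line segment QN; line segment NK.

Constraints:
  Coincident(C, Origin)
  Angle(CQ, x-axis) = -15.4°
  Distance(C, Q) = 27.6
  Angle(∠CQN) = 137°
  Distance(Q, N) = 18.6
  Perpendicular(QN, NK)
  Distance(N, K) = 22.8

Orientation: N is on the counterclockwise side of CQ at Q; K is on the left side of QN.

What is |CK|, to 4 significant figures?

38.99

∠CQN = 137.0°, so QN runs at -15.4° + (180° − 137.0°) = 27.60° from the x-axis; with |QN| = 18.6, N = Q + 18.6·(cos 27.60°, sin 27.60°) = (43.09, 1.288). QN is perpendicular to NK; with |NK| = 22.8 on the left of QN, K = N + 22.8·(-0.4633, 0.8862) = (32.53, 21.49). Then |CK| = |K − C| = 38.99.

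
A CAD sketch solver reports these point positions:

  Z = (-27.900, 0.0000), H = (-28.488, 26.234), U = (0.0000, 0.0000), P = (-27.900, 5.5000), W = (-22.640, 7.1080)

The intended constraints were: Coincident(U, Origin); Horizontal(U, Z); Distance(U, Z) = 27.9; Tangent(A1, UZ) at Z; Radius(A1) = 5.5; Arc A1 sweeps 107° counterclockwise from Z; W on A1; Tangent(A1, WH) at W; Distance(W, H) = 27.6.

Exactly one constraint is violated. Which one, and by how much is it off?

Distance(W, H) = 27.6 — off by 7.60.

U = (0.00, 0.00) ✓; U.y = 0.00, Z.y = 0.00 ✓; |UZ| = 27.90 ✓; ∠(PZ, ZU) = 90.00° ✓; |PZ| = 5.500 ✓; bearing(P→W) − bearing(P→Z) = 107.0° ✓; |PW| = 5.500 ✓; ∠(PW, WH) = 90.00° ✓; |WH| = 20.00 ✗.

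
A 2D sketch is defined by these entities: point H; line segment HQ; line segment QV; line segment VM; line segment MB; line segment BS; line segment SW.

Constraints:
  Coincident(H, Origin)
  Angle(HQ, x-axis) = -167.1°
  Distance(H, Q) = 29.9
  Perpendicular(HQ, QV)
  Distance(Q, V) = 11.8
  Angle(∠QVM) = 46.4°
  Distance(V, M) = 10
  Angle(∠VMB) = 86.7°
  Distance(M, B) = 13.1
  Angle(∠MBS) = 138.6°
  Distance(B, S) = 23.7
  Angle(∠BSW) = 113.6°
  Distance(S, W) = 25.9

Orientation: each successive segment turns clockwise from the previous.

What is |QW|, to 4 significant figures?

41.51

∠MBS = 138.6° gives BS at -165.4° from the x-axis; with |BS| = 23.7, S = (-53.44, -17.11). ∠BSW = 113.6° gives SW at 128.2° from the x-axis; with |SW| = 25.9, W = (-69.46, 3.241). Then |QW| = |W − Q| = 41.51.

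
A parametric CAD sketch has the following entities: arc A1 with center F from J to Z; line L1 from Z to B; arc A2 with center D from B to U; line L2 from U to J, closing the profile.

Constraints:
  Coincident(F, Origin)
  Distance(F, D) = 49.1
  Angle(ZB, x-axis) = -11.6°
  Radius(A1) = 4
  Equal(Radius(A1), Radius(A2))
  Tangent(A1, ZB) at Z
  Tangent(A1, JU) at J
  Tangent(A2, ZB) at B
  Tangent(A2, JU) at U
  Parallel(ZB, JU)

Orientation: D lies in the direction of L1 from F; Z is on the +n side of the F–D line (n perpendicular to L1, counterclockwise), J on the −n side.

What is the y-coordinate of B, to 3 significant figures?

-5.95

The slot axis is L1's direction at -11.6°, so u = (cos -11.6°, sin -11.6°) = (0.980, -0.201) and n = (−sin -11.6°, cos -11.6°) = (0.201, 0.980). F is at the origin and D lies 49.1 along u from F, so D = 49.1·u = (48.1, -9.87). Tangency of A1 to both parallel lines with radius 4.0 puts Z and J at F ± 4.0·n: Z = (0.804, 3.92), J = (-0.804, -3.92). Equal radii place B and U the same way about D: B = D + 4.0·n = (48.9, -5.95), U = D − 4.0·n = (47.3, -13.8). So B.y = -5.95.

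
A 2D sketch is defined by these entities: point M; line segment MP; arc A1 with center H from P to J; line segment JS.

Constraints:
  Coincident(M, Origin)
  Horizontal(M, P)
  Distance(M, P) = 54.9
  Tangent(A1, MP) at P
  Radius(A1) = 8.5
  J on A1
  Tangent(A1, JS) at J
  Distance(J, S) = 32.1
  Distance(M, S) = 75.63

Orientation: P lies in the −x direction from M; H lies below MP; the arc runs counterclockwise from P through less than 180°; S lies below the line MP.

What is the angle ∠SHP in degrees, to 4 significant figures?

164.3°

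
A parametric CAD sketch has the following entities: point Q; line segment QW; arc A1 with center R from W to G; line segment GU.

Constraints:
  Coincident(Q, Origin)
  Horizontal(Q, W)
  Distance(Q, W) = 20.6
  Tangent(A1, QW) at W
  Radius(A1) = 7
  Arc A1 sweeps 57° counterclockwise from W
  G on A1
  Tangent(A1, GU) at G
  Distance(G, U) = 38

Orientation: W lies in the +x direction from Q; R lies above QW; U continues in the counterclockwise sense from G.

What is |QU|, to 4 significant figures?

58.77

Q is at the origin; QW is horizontal with |QW| = 20.6 and W on the +x side, so W = (20.60, 0.000). The tangent condition forces RW to be normal to QW, so R = W + (0, 7) = (20.60, 7.000). On A1, W sits at bearing -90° from R; a 57° counterclockwise sweep puts G at bearing -33°, so G = R + 7.0·(cos -33°, sin -33°) = (26.47, 3.188). Since A1 is tangent to GU there, RG ⟂ GU, so GU runs along (−sin -33°, cos -33°); with |GU| = 38.0, U = (47.17, 35.06). Then |QU| = |U − Q| = 58.77.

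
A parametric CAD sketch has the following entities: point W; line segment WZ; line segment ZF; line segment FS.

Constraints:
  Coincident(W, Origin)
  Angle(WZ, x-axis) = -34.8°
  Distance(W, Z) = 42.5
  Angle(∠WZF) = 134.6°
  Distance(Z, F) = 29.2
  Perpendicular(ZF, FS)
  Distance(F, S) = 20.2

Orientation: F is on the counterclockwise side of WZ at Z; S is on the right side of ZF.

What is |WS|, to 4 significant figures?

77.67

W is at the origin; WZ runs at -34.8° with length 42.5, so Z = 42.5·(cos -34.8°, sin -34.8°) = (34.90, -24.26). ∠WZF = 134.6°, so ZF runs at -34.8° + (180° − 134.6°) = 10.60° from the x-axis; with |ZF| = 29.2, F = Z + 29.2·(cos 10.60°, sin 10.60°) = (63.60, -18.88). The perpendicularity gives FS at right angles to ZF; with |FS| = 20.2 on the right of ZF, S = F + 20.2·(0.1840, -0.9829) = (67.32, -38.74). Then |WS| = |S − W| = 77.67.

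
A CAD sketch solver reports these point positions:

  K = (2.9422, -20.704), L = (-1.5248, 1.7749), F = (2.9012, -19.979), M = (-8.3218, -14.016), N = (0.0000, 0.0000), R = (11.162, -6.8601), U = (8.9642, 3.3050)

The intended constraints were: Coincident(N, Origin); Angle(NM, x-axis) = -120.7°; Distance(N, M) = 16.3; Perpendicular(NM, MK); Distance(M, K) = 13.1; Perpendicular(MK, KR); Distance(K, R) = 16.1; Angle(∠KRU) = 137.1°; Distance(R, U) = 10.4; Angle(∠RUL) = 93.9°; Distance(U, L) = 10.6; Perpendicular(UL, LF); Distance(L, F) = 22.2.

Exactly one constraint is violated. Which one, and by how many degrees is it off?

Perpendicular(UL, LF) — off by 3.20°.

N = (0.00, 0.00) ✓; NM at -120.7° ✓; |NM| = 16.30 ✓; ∠(NM, MK) = 90.00° ✓; |MK| = 13.10 ✓; ∠(MK, KR) = 90.00° ✓; |KR| = 16.10 ✓; ∠KRU = 137.1° ✓; |RU| = 10.40 ✓; ∠RUL = 93.90° ✓; |UL| = 10.60 ✓; ∠(UL, LF) = 93.20° ✗; |LF| = 22.20 ✓.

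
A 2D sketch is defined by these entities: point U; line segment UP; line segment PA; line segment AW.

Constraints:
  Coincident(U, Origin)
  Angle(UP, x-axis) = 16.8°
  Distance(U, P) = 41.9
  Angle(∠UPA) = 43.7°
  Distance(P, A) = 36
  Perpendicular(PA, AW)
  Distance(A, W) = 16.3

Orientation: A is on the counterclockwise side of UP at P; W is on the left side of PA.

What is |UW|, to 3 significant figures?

13.9

U is at the origin; UP runs at 16.8° with length 41.9, so P = 41.9·(cos 16.8°, sin 16.8°) = (40.1, 12.1). ∠UPA = 43.7°, so PA runs at 16.8° + (180° − 43.7°) = 153° from the x-axis; with |PA| = 36.0, A = P + 36.0·(cos 153°, sin 153°) = (8.01, 28.4). The perpendicularity gives AW at right angles to PA; with |AW| = 16.3 on the left of PA, W = A + 16.3·(-0.452, -0.892) = (0.632, 13.9). Then |UW| = |W − U| = 13.9.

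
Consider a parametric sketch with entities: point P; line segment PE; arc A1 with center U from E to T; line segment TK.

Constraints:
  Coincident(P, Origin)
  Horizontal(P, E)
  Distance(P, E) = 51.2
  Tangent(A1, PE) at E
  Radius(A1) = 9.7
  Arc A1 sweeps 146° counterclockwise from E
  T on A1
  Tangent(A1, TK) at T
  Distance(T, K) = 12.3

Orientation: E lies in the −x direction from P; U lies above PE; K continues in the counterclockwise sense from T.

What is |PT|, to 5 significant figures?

49.094

P is at the origin; P and E share the same y with |PE| = 51.2 and E on the −x side, so E = (-51.200, 0.0000). Tangency of A1 to PE means the radius UE is perpendicular to PE, so U = E + (0, 9.7) = (-51.200, 9.7000). On A1, E sits at bearing -90° from U; a 146° counterclockwise sweep puts T at bearing 56°, so T = U + 9.7·(cos 56°, sin 56°) = (-45.776, 17.742). Then |PT| = |T − P| = 49.094.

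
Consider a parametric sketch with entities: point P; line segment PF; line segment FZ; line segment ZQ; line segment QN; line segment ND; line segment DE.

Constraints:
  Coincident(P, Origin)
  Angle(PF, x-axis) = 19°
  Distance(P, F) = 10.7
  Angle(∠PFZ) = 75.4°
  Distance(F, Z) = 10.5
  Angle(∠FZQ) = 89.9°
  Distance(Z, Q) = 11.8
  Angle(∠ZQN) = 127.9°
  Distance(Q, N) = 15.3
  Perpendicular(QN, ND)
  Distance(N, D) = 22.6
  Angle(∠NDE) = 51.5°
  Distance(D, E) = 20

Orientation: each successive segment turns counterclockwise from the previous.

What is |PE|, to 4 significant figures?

7.035

P is at the origin; PF runs at 19.0° with length 10.7, so F = (10.12, 3.484). ∠PFZ = 75.4° gives FZ at 123.6° from the x-axis; with |FZ| = 10.5, Z = (4.306, 12.23). ∠FZQ = 89.9° gives ZQ at -146.3° from the x-axis; with |ZQ| = 11.8, Q = (-5.511, 5.682). ∠ZQN = 127.9° gives QN at -94.20° from the x-axis; with |QN| = 15.3, N = (-6.631, -9.577). The perpendicularity gives ND at right angles to QN, so ND runs at -4.200°; with |ND| = 22.6, D = (15.91, -11.23). ∠NDE = 51.5° gives DE at 124.3° from the x-axis; with |DE| = 20.0, E = (4.638, 5.290). Then |PE| = |E − P| = 7.035.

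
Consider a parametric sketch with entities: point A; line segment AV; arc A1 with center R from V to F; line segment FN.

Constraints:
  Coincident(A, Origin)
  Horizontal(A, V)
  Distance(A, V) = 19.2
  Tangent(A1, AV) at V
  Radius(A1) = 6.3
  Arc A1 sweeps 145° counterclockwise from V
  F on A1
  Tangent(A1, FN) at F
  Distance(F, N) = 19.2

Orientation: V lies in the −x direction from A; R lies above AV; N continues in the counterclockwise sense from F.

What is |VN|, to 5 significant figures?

25.530

A is at the origin; A and V share the same y with |AV| = 19.2 and V on the −x side, so V = (-19.200, 0.0000). The tangent condition forces RV to be normal to AV, so R = V + (0, 6.3) = (-19.200, 6.3000). On A1, V sits at bearing -90° from R; a 145° counterclockwise sweep puts F at bearing 55°, so F = R + 6.3·(cos 55°, sin 55°) = (-15.586, 11.461). The tangent condition forces RF to be normal to FN, so FN runs along (−sin 55°, cos 55°); with |FN| = 19.2, N = (-31.314, 22.473). Then |VN| = |N − V| = 25.530.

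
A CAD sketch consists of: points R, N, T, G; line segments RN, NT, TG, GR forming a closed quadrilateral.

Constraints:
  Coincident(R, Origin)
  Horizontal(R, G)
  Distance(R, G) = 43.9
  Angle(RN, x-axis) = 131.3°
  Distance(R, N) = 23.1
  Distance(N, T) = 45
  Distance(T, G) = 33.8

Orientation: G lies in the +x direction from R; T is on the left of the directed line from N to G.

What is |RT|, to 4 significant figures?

40.90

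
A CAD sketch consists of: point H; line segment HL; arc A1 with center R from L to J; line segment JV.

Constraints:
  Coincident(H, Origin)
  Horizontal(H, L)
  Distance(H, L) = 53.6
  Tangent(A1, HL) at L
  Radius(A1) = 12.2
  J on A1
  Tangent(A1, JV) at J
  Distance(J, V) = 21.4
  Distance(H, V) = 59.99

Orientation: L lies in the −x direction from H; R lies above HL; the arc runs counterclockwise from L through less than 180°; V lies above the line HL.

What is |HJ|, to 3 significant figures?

44.7

Checks: |RJ| = 12.20 ✓; ∠(RJ, JV) = 90.00° ✓; |JV| = 21.40 ✓; |HV| = 59.99 ✓.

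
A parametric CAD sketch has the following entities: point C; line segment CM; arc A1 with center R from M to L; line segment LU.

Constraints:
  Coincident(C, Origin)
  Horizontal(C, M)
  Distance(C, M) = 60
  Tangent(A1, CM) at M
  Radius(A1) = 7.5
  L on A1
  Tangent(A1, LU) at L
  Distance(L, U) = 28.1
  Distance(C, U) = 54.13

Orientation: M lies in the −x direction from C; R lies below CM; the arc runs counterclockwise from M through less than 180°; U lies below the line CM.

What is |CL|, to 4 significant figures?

66.27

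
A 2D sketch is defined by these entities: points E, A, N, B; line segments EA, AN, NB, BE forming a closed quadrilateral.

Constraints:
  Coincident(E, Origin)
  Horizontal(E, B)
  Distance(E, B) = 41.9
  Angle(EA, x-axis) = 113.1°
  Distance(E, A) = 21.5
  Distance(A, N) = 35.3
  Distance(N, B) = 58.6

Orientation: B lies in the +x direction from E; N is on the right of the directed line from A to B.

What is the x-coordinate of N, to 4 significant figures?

-14.76

Checks: |AN| = 35.30 ✓; |NB| = 58.60 ✓.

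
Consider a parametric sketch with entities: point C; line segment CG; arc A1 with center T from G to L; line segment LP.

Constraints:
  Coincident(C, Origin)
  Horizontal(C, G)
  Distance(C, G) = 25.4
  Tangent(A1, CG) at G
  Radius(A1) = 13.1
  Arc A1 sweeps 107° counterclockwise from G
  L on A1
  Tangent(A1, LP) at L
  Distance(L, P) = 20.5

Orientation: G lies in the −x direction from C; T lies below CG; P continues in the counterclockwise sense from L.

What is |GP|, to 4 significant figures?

37.11

C is at the origin; CG is horizontal with |CG| = 25.4 and G on the −x side, so G = (-25.40, 0.000). Since A1 is tangent to CG there, TG ⟂ CG, so T = G + (0, -13.1) = (-25.40, -13.10). On A1, G sits at bearing 90° from T; a 107° counterclockwise sweep puts L at bearing 197°, so L = T + 13.1·(cos 197°, sin 197°) = (-37.93, -16.93). The tangent condition forces TL to be normal to LP, so LP runs along (−sin 197°, cos 197°); with |LP| = 20.5, P = (-31.93, -36.53). Then |GP| = |P − G| = 37.11.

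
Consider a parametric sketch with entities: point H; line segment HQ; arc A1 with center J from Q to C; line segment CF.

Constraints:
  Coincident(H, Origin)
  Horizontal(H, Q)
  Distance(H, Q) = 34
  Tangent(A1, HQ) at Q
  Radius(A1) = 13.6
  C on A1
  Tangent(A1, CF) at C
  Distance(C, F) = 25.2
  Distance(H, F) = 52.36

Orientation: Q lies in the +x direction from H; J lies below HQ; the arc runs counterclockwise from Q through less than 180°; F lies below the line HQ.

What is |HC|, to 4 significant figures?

28.54

Checks: H = (0.00, 0.00) ✓; |JC| = 13.60 ✓; ∠(JC, CF) = 90.00° ✓; |CF| = 25.20 ✓; |HF| = 52.36 ✓.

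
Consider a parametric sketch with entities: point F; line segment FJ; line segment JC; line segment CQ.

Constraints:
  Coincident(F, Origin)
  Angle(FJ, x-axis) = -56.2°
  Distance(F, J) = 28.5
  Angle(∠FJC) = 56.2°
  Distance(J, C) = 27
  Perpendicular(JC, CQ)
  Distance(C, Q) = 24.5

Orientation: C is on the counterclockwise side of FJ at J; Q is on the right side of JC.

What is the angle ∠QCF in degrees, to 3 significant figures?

155°

F is at the origin; FJ runs at -56.2° with length 28.5, so J = 28.5·(cos -56.2°, sin -56.2°) = (15.9, -23.7). ∠FJC = 56.2°, so JC runs at -56.2° + (180° − 56.2°) = 67.6° from the x-axis; with |JC| = 27.0, C = J + 27.0·(cos 67.6°, sin 67.6°) = (26.1, 1.28). JC is perpendicular to CQ; with |CQ| = 24.5 on the right of JC, Q = C + 24.5·(0.925, -0.381) = (48.8, -8.06). Then cos ∠QCF = CQ·CF / (|CQ||CF|), giving 155°.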